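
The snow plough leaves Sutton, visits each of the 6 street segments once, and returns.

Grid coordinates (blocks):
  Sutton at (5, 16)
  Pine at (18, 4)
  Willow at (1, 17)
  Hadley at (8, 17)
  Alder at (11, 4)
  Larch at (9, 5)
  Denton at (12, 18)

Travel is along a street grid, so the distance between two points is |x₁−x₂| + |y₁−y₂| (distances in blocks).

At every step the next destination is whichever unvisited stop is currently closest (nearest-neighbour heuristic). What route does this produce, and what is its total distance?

Sutton → [Hadley:4 / Willow:5 / Denton:9 / Larch:15 / Alder:18 / Pine:25] → Hadley (4)
Hadley → [Denton:5 / Willow:7 / Larch:13 / Alder:16 / Pine:23] → Denton (5)
Denton → [Willow:12 / Alder:15 / Larch:16 / Pine:20] → Willow (12)
Willow → [Larch:20 / Alder:23 / Pine:30] → Larch (20)
Larch → [Alder:3 / Pine:10] → Alder (3)
Alder → [Pine:7] → Pine (7)
Return Pine→Sutton: 25.
Total = 4 + 5 + 12 + 20 + 3 + 7 + 25 = 76.

Nearest-neighbour total = 76 blocks; route Sutton → Hadley → Denton → Willow → Larch → Alder → Pine → Sutton.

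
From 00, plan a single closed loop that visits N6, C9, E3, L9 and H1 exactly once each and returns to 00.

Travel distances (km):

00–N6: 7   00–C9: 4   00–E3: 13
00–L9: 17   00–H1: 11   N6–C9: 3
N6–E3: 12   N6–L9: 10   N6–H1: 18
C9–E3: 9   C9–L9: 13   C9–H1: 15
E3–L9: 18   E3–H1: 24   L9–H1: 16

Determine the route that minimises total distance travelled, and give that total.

00-N6-C9-E3-L9-H1-00: 7+3+9+18+16+11 = 64
00-N6-C9-E3-H1-L9-00: 7+3+9+24+16+17 = 76
00-N6-C9-L9-E3-H1-00: 7+3+13+18+24+11 = 76
00-N6-C9-L9-H1-E3-00: 7+3+13+16+24+13 = 76
00-N6-C9-H1-E3-L9-00: 7+3+15+24+18+17 = 84
00-N6-C9-H1-L9-E3-00: 7+3+15+16+18+13 = 72
00-N6-E3-C9-L9-H1-00: 7+12+9+13+16+11 = 68
00-N6-E3-C9-H1-L9-00: 7+12+9+15+16+17 = 76
00-N6-E3-L9-C9-H1-00: 7+12+18+13+15+11 = 76
00-N6-E3-L9-H1-C9-00: 7+12+18+16+15+4 = 72
00-N6-E3-H1-C9-L9-00: 7+12+24+15+13+17 = 88
00-N6-E3-H1-L9-C9-00: 7+12+24+16+13+4 = 76
00-N6-L9-C9-E3-H1-00: 7+10+13+9+24+11 = 74
00-N6-L9-C9-H1-E3-00: 7+10+13+15+24+13 = 82
… (46 more)
00-C9-E3-N6-L9-H1-00: 4+9+12+10+16+11 = 62  ← best
The minimum is 62.
One optimal route: 00 → C9 → E3 → N6 → L9 → H1 → 00 (or its reverse).

Shortest round trip = 62 km.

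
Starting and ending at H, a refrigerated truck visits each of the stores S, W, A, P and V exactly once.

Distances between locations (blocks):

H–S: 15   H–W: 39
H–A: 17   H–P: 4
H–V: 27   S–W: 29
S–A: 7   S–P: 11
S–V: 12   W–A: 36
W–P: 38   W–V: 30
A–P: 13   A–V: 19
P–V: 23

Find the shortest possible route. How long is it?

H-S-W-A-P-V-H: 15+29+36+13+23+27 = 143
H-S-W-A-V-P-H: 15+29+36+19+23+4 = 126
H-S-W-P-A-V-H: 15+29+38+13+19+27 = 141
H-S-W-P-V-A-H: 15+29+38+23+19+17 = 141
H-S-W-V-A-P-H: 15+29+30+19+13+4 = 110
H-S-W-V-P-A-H: 15+29+30+23+13+17 = 127
H-S-A-W-P-V-H: 15+7+36+38+23+27 = 146
H-S-A-W-V-P-H: 15+7+36+30+23+4 = 115
H-S-A-P-W-V-H: 15+7+13+38+30+27 = 130
H-S-A-P-V-W-H: 15+7+13+23+30+39 = 127
H-S-A-V-W-P-H: 15+7+19+30+38+4 = 113
H-S-A-V-P-W-H: 15+7+19+23+38+39 = 141
H-S-P-W-A-V-H: 15+11+38+36+19+27 = 146
H-S-P-W-V-A-H: 15+11+38+30+19+17 = 130
… (46 more)
H-W-V-S-A-P-H: 39+30+12+7+13+4 = 105  ← best
The minimum is 105.
One optimal route: H → W → V → S → A → P → H (or its reverse).

Minimum total distance: 105 blocks.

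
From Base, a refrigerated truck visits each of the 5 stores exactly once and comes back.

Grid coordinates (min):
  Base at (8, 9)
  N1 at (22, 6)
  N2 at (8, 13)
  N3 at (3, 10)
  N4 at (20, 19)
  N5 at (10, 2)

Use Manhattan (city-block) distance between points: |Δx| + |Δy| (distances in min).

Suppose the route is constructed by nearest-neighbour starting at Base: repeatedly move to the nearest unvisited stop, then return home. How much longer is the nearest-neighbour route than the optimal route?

From Base: N2=4, N3=6, N5=9, N1=17, N4=22 → choose N2 (4).
From N2: N3=8, N5=13, N4=18, N1=21 → choose N3 (8).
From N3: N5=15, N1=23, N4=26 → choose N5 (15).
From N5: N1=16, N4=27 → choose N1 (16).
From N1: N4=15 → choose N4 (15).
NN route Base → N2 → N3 → N5 → N1 → N4 → Base costs 80.
Optimal: Base → N3 → N2 → N4 → N1 → N5 → Base costs 72 (by enumerating all 60 distinct tours).
Excess = 80 − 72 = 8.

8 min longer than the optimal tour.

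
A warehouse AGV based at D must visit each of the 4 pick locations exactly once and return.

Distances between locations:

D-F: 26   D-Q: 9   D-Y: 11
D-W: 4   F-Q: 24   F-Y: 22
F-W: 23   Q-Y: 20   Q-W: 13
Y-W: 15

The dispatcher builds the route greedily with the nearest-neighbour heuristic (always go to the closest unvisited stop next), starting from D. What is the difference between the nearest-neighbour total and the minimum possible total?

11 longer than the optimal tour.

D: W=4, Q=9, Y=11, F=26 ⇒ W
W: Q=13, Y=15, F=23 ⇒ Q
Q: Y=20, F=24 ⇒ Y
Y: F=22 ⇒ F
NN route D → W → Q → Y → F → D costs 85.
Optimal: D → Q → F → Y → W → D costs 74 (by enumerating all 12 distinct tours).
Excess = 85 − 74 = 11.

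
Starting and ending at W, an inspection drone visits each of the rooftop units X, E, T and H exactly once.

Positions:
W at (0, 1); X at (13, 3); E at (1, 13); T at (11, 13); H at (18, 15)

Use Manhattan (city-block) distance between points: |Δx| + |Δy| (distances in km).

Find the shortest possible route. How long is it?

With 4 stops there are 4!/2 = 12 distinct round trips (a route and its reverse cost the same).
W → X → E → T → H → W: 15+22+10+9+32 = 88
W → X → E → H → T → W: 15+22+19+9+23 = 88
W → X → T → E → H → W: 15+12+10+19+32 = 88
W → X → T → H → E → W: 15+12+9+19+13 = 68
W → X → H → E → T → W: 15+17+19+10+23 = 84
W → X → H → T → E → W: 15+17+9+10+13 = 64
W → E → X → T → H → W: 13+22+12+9+32 = 88
W → E → X → H → T → W: 13+22+17+9+23 = 84
W → E → T → X → H → W: 13+10+12+17+32 = 84
W → E → H → X → T → W: 13+19+17+12+23 = 84
W → T → X → E → H → W: 23+12+22+19+32 = 108
W → T → E → X → H → W: 23+10+22+17+32 = 104
The minimum is 64.
One optimal route: W → X → H → T → E → W (or its reverse).

Shortest round trip = 64 km.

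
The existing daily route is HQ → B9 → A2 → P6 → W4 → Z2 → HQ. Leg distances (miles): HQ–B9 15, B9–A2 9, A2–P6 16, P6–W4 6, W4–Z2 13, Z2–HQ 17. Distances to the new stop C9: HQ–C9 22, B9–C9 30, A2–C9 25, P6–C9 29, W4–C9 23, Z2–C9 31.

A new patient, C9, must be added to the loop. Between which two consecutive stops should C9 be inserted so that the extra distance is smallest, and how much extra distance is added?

Insertion cost between consecutive stops i–j is d(i,C9) + d(C9,j) − d(i,j):
  between HQ and B9: 22 + 30 − 15 = 37
  between B9 and A2: 30 + 25 − 9 = 46
  between A2 and P6: 25 + 29 − 16 = 38
  between P6 and W4: 29 + 23 − 6 = 46
  between W4 and Z2: 23 + 31 − 13 = 41
  between Z2 and HQ: 31 + 22 − 17 = 36
Cheapest insertion is between Z2 and HQ, adding 36.
New total = 76 + 36 = 112.

Adding 36 miles by placing C9 on the Z2–HQ leg.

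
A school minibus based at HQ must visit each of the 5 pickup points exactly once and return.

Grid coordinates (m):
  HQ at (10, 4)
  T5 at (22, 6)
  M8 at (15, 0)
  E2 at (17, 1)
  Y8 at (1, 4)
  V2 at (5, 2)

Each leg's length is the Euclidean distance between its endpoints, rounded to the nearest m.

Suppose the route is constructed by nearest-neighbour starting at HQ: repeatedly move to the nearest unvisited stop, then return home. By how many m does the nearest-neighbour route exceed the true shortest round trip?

From HQ: V2=5, M8=6, E2=8, Y8=9, T5=12 → choose V2 (5).
From V2: Y8=4, M8=10, E2=12, T5=17 → choose Y8 (4).
From Y8: M8=15, E2=16, T5=21 → choose M8 (15).
From M8: E2=2, T5=9 → choose E2 (2).
From E2: T5=7 → choose T5 (7).
NN route HQ → V2 → Y8 → M8 → E2 → T5 → HQ costs 45.
Optimal: HQ → T5 → E2 → M8 → V2 → Y8 → HQ costs 44 (by enumerating all 60 distinct tours).
Excess = 45 − 44 = 1.

Excess over optimum: 1 m.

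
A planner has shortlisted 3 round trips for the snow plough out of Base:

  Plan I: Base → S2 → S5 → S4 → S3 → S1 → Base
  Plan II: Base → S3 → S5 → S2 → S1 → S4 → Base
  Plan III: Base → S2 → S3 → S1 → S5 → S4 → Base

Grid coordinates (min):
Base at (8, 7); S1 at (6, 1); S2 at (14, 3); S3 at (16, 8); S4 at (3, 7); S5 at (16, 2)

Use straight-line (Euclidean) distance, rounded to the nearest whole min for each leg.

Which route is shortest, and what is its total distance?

Shortest is Plan II, total 36 min.

Plan I: 7 + 2 + 14 + 13 + 12 + 6 = 54
Plan II: 8 + 6 + 2 + 8 + 7 + 5 = 36
Plan III: 7 + 5 + 12 + 10 + 14 + 5 = 53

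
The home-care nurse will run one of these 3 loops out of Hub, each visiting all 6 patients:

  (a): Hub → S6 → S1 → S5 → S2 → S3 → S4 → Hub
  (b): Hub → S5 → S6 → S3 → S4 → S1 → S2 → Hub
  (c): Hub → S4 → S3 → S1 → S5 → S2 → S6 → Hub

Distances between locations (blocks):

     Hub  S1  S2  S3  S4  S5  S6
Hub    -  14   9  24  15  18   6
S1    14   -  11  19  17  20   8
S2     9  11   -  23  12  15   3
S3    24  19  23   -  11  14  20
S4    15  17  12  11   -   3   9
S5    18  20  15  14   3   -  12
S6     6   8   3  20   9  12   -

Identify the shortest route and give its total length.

Shortest is (c), total 89 blocks.

(a): 6 + 8 + 20 + 15 + 23 + 11 + 15 = 98
(b): 18 + 12 + 20 + 11 + 17 + 11 + 9 = 98
(c): 15 + 11 + 19 + 20 + 15 + 3 + 6 = 89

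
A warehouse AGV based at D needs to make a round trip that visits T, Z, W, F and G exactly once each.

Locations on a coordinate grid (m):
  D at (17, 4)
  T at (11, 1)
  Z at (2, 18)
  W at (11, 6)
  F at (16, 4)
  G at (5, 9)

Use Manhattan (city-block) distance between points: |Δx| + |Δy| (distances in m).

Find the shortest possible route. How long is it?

D-T-Z-W-F-G-D: 9+26+21+7+16+17 = 96
D-T-Z-W-G-F-D: 9+26+21+9+16+1 = 82
D-T-Z-F-W-G-D: 9+26+28+7+9+17 = 96
D-T-Z-F-G-W-D: 9+26+28+16+9+8 = 96
D-T-Z-G-W-F-D: 9+26+12+9+7+1 = 64
D-T-Z-G-F-W-D: 9+26+12+16+7+8 = 78
D-T-W-Z-F-G-D: 9+5+21+28+16+17 = 96
D-T-W-Z-G-F-D: 9+5+21+12+16+1 = 64
D-T-W-F-Z-G-D: 9+5+7+28+12+17 = 78
D-T-W-F-G-Z-D: 9+5+7+16+12+29 = 78
D-T-W-G-Z-F-D: 9+5+9+12+28+1 = 64
D-T-W-G-F-Z-D: 9+5+9+16+28+29 = 96
D-T-F-Z-W-G-D: 9+8+28+21+9+17 = 92
D-T-F-Z-G-W-D: 9+8+28+12+9+8 = 74
… (46 more)
The minimum is 64.
One optimal route: D → T → Z → G → W → F → D (or its reverse).

Shortest round trip = 64 m.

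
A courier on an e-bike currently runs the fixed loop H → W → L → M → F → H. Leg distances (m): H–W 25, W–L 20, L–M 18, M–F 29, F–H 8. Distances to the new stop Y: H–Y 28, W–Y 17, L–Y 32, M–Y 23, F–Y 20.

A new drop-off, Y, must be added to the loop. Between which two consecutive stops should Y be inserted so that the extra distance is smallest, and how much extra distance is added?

Minimum extra distance: 14 m, inserting Y between M and F.

Insertion cost between consecutive stops i–j is d(i,Y) + d(Y,j) − d(i,j):
  between H and W: 28 + 17 − 25 = 20
  between W and L: 17 + 32 − 20 = 29
  between L and M: 32 + 23 − 18 = 37
  between M and F: 23 + 20 − 29 = 14
  between F and H: 20 + 28 − 8 = 40
Cheapest insertion is between M and F, adding 14.
New total = 100 + 14 = 114.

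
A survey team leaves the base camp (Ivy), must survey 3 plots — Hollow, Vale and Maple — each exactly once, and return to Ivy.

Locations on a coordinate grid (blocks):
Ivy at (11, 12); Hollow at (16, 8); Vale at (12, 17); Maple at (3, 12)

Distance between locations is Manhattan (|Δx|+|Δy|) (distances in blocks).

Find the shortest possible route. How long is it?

Minimum total distance: 44 blocks.

With 3 stops there are 3!/2 = 3 distinct round trips (a route and its reverse cost the same).
Ivy→Hollow→Vale→Maple→Ivy: 9+13+14+8 = 44
Ivy→Hollow→Maple→Vale→Ivy: 9+17+14+6 = 46
Ivy→Vale→Hollow→Maple→Ivy: 6+13+17+8 = 44
The minimum is 44.
One optimal route: Ivy → Hollow → Vale → Maple → Ivy (or its reverse).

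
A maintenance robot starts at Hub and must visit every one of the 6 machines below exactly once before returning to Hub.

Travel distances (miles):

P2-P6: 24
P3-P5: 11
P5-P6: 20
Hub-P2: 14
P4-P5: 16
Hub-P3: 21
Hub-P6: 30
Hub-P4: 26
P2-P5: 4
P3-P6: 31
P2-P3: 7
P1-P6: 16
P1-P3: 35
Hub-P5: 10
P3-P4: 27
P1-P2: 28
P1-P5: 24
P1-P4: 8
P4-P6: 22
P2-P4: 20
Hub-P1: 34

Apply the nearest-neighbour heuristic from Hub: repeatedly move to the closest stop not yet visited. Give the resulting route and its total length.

Total distance 102 miles via the nearest-neighbour route Hub → P5 → P2 → P3 → P4 → P1 → P6 → Hub.

At Hub the remaining stops are P5 10, P2 14, P3 21, P4 26, P6 30, P1 34; go to P5.
At P5 the remaining stops are P2 4, P3 11, P4 16, P6 20, P1 24; go to P2.
At P2 the remaining stops are P3 7, P4 20, P6 24, P1 28; go to P3.
At P3 the remaining stops are P4 27, P6 31, P1 35; go to P4.
At P4 the remaining stops are P1 8, P6 22; go to P1.
At P1 the remaining stops are P6 16; go to P6.
Return P6→Hub: 30.
Total = 10 + 4 + 7 + 27 + 8 + 16 + 30 = 102.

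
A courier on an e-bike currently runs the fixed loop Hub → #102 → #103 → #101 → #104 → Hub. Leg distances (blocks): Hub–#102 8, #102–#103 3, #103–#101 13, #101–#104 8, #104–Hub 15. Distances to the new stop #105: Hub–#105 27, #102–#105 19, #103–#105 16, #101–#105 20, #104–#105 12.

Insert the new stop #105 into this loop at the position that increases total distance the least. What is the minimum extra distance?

Minimum extra distance: 23 blocks, inserting #105 between #103 and #101.

Insertion cost between consecutive stops i–j is d(i,#105) + d(#105,j) − d(i,j):
  between Hub and #102: 27 + 19 − 8 = 38
  between #102 and #103: 19 + 16 − 3 = 32
  between #103 and #101: 16 + 20 − 13 = 23
  between #101 and #104: 20 + 12 − 8 = 24
  between #104 and Hub: 12 + 27 − 15 = 24
Cheapest insertion is between #103 and #101, adding 23.
New total = 47 + 23 = 70.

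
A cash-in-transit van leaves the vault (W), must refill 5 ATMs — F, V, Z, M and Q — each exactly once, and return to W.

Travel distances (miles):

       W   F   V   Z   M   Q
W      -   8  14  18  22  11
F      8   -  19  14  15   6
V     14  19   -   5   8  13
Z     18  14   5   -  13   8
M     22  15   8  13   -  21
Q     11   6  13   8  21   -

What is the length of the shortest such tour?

55 miles — the shortest possible round trip.

There are 60 distinct closed tours to check (reversals are equivalent).
W - F - V - Z - M - Q - W: 8+19+5+13+21+11 = 77
W - F - V - Z - Q - M - W: 8+19+5+8+21+22 = 83
W - F - V - M - Z - Q - W: 8+19+8+13+8+11 = 67
W - F - V - M - Q - Z - W: 8+19+8+21+8+18 = 82
W - F - V - Q - Z - M - W: 8+19+13+8+13+22 = 83
W - F - V - Q - M - Z - W: 8+19+13+21+13+18 = 92
W - F - Z - V - M - Q - W: 8+14+5+8+21+11 = 67
W - F - Z - V - Q - M - W: 8+14+5+13+21+22 = 83
W - F - Z - M - V - Q - W: 8+14+13+8+13+11 = 67
W - F - Z - M - Q - V - W: 8+14+13+21+13+14 = 83
W - F - Z - Q - V - M - W: 8+14+8+13+8+22 = 73
W - F - Z - Q - M - V - W: 8+14+8+21+8+14 = 73
W - F - M - V - Z - Q - W: 8+15+8+5+8+11 = 55
W - F - M - V - Q - Z - W: 8+15+8+13+8+18 = 70
… (46 more)
The minimum is 55.
One optimal route: W → F → M → V → Z → Q → W (or its reverse).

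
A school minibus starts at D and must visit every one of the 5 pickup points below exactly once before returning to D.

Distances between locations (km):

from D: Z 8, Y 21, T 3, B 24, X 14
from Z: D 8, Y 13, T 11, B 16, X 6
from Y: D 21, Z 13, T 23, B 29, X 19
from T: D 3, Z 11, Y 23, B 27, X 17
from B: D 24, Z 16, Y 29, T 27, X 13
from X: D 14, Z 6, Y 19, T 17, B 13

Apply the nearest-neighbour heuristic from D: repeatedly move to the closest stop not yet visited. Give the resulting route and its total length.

From D: distances to unvisited — T=3, Z=8, X=14, Y=21, B=24. Nearest is T (3).
From T: distances to unvisited — Z=11, X=17, Y=23, B=27. Nearest is Z (11).
From Z: distances to unvisited — X=6, Y=13, B=16. Nearest is X (6).
From X: distances to unvisited — B=13, Y=19. Nearest is B (13).
From B: distances to unvisited — Y=29. Nearest is Y (29).
Return Y→D: 21.
Total = 3 + 11 + 6 + 13 + 29 + 21 = 83.

Total distance 83 km via the nearest-neighbour route D → T → Z → X → B → Y → D.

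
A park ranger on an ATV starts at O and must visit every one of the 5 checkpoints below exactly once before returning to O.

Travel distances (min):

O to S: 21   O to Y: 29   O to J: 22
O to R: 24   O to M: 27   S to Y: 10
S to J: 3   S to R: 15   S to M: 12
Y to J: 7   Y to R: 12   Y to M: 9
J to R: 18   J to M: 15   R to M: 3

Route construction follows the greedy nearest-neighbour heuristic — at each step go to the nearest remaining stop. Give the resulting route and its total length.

O → [S:21 / J:22 / R:24 / M:27 / Y:29] → S (21)
S → [J:3 / Y:10 / M:12 / R:15] → J (3)
J → [Y:7 / M:15 / R:18] → Y (7)
Y → [M:9 / R:12] → M (9)
M → [R:3] → R (3)
Return R→O: 24.
Total = 21 + 3 + 7 + 9 + 3 + 24 = 67.

Total distance 67 min via the nearest-neighbour route O → S → J → Y → M → R → O.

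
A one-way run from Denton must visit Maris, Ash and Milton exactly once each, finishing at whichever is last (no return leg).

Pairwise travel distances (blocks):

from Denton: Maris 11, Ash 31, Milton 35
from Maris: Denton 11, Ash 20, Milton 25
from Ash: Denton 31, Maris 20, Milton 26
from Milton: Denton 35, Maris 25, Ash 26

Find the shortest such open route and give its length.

Minimum one-way distance = 57 blocks.

There are 3! = 6 possible orderings.
Denton - Maris - Ash - Milton: 11+20+26 = 57
Denton - Maris - Milton - Ash: 11+25+26 = 62
Denton - Ash - Maris - Milton: 31+20+25 = 76
Denton - Ash - Milton - Maris: 31+26+25 = 82
Denton - Milton - Maris - Ash: 35+25+20 = 80
Denton - Milton - Ash - Maris: 35+26+20 = 81
The minimum is 57.
One shortest path: Denton → Maris → Ash → Milton.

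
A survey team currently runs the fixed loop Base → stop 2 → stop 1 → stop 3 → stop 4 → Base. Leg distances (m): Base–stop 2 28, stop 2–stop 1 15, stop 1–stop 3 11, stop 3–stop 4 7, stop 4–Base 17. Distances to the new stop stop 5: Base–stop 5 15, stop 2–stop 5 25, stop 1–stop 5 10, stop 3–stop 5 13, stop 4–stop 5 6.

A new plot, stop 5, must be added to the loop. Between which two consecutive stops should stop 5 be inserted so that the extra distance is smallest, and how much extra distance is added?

Insertion cost between consecutive stops i–j is d(i,stop 5) + d(stop 5,j) − d(i,j):
  between Base and stop 2: 15 + 25 − 28 = 12
  between stop 2 and stop 1: 25 + 10 − 15 = 20
  between stop 1 and stop 3: 10 + 13 − 11 = 12
  between stop 3 and stop 4: 13 + 6 − 7 = 12
  between stop 4 and Base: 6 + 15 − 17 = 4
Cheapest insertion is between stop 4 and Base, adding 4.
New total = 78 + 4 = 82.

Adding 4 m by placing stop 5 on the stop 4–Base leg.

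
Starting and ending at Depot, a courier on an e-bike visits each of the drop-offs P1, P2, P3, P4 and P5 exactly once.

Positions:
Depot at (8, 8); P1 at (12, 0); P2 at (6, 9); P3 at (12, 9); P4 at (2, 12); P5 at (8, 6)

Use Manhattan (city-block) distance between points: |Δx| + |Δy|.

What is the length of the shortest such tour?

Depot - P1 - P2 - P3 - P4 - P5 - Depot: 12+15+6+13+12+2 = 60
Depot - P1 - P2 - P3 - P5 - P4 - Depot: 12+15+6+7+12+10 = 62
Depot - P1 - P2 - P4 - P3 - P5 - Depot: 12+15+7+13+7+2 = 56
Depot - P1 - P2 - P4 - P5 - P3 - Depot: 12+15+7+12+7+5 = 58
Depot - P1 - P2 - P5 - P3 - P4 - Depot: 12+15+5+7+13+10 = 62
Depot - P1 - P2 - P5 - P4 - P3 - Depot: 12+15+5+12+13+5 = 62
Depot - P1 - P3 - P2 - P4 - P5 - Depot: 12+9+6+7+12+2 = 48
Depot - P1 - P3 - P2 - P5 - P4 - Depot: 12+9+6+5+12+10 = 54
Depot - P1 - P3 - P4 - P2 - P5 - Depot: 12+9+13+7+5+2 = 48
Depot - P1 - P3 - P4 - P5 - P2 - Depot: 12+9+13+12+5+3 = 54
Depot - P1 - P3 - P5 - P2 - P4 - Depot: 12+9+7+5+7+10 = 50
Depot - P1 - P3 - P5 - P4 - P2 - Depot: 12+9+7+12+7+3 = 50
Depot - P1 - P4 - P2 - P3 - P5 - Depot: 12+22+7+6+7+2 = 56
Depot - P1 - P4 - P2 - P5 - P3 - Depot: 12+22+7+5+7+5 = 58
… (46 more)
Depot - P2 - P4 - P3 - P1 - P5 - Depot: 3+7+13+9+10+2 = 44  ← best
The minimum is 44.
One optimal route: Depot → P2 → P4 → P3 → P1 → P5 → Depot (or its reverse).

Shortest round trip = 44.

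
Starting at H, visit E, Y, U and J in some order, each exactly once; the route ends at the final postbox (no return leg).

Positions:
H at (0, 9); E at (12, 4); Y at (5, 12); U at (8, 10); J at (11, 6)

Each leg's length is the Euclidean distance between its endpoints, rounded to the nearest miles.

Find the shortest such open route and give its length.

17 miles — the minimum one-way total.

There are 4! = 24 possible orderings.
H - E - Y - U - J: 13+11+4+5 = 33
H - E - Y - J - U: 13+11+8+5 = 37
H - E - U - Y - J: 13+7+4+8 = 32
H - E - U - J - Y: 13+7+5+8 = 33
H - E - J - Y - U: 13+2+8+4 = 27
H - E - J - U - Y: 13+2+5+4 = 24
H - Y - E - U - J: 6+11+7+5 = 29
H - Y - E - J - U: 6+11+2+5 = 24
H - Y - U - E - J: 6+4+7+2 = 19
H - Y - U - J - E: 6+4+5+2 = 17
H - Y - J - E - U: 6+8+2+7 = 23
H - Y - J - U - E: 6+8+5+7 = 26
H - U - E - Y - J: 8+7+11+8 = 34
H - U - E - J - Y: 8+7+2+8 = 25
… (10 more)
The minimum is 17.
One shortest path: H → Y → U → J → E.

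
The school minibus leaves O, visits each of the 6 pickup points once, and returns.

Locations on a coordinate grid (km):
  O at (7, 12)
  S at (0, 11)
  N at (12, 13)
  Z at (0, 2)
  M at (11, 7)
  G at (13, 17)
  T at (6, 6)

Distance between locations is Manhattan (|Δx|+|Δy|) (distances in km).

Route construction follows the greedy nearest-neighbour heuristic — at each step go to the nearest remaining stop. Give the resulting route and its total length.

56 km along O → N → G → M → T → Z → S → O.

From O: distances to unvisited — N=6, T=7, S=8, M=9, G=11, Z=17. Nearest is N (6).
From N: distances to unvisited — G=5, M=7, T=13, S=14, Z=23. Nearest is G (5).
From G: distances to unvisited — M=12, T=18, S=19, Z=28. Nearest is M (12).
From M: distances to unvisited — T=6, S=15, Z=16. Nearest is T (6).
From T: distances to unvisited — Z=10, S=11. Nearest is Z (10).
From Z: distances to unvisited — S=9. Nearest is S (9).
Return S→O: 8.
Total = 6 + 5 + 12 + 6 + 10 + 9 + 8 = 56.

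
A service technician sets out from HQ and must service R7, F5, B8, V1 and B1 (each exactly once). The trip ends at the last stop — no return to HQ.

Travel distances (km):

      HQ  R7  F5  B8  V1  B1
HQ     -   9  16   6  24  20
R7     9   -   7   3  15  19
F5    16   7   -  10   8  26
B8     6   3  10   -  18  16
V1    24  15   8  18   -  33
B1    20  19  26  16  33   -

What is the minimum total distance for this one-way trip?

54 km — the minimum one-way total.

There are 5! = 120 possible orderings.
HQ - R7 - F5 - B8 - V1 - B1: 9+7+10+18+33 = 77
HQ - R7 - F5 - B8 - B1 - V1: 9+7+10+16+33 = 75
HQ - R7 - F5 - V1 - B8 - B1: 9+7+8+18+16 = 58
HQ - R7 - F5 - V1 - B1 - B8: 9+7+8+33+16 = 73
HQ - R7 - F5 - B1 - B8 - V1: 9+7+26+16+18 = 76
HQ - R7 - F5 - B1 - V1 - B8: 9+7+26+33+18 = 93
HQ - R7 - B8 - F5 - V1 - B1: 9+3+10+8+33 = 63
HQ - R7 - B8 - F5 - B1 - V1: 9+3+10+26+33 = 81
HQ - R7 - B8 - V1 - F5 - B1: 9+3+18+8+26 = 64
HQ - R7 - B8 - V1 - B1 - F5: 9+3+18+33+26 = 89
HQ - R7 - B8 - B1 - F5 - V1: 9+3+16+26+8 = 62
HQ - R7 - B8 - B1 - V1 - F5: 9+3+16+33+8 = 69
HQ - R7 - V1 - F5 - B8 - B1: 9+15+8+10+16 = 58
HQ - R7 - V1 - F5 - B1 - B8: 9+15+8+26+16 = 74
… (106 more)
HQ - B1 - B8 - R7 - F5 - V1: 20+16+3+7+8 = 54  ← best
The minimum is 54.
One shortest path: HQ → B1 → B8 → R7 → F5 → V1.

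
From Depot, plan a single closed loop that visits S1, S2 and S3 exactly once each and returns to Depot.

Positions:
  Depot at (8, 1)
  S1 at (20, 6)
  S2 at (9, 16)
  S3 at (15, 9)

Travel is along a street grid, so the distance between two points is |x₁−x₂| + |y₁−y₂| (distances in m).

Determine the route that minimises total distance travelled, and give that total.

54 m — the shortest possible round trip.

With 3 stops there are 3!/2 = 3 distinct round trips (a route and its reverse cost the same).
Depot - S1 - S2 - S3 - Depot: 17+21+13+15 = 66
Depot - S1 - S3 - S2 - Depot: 17+8+13+16 = 54
Depot - S2 - S1 - S3 - Depot: 16+21+8+15 = 60
The minimum is 54.
One optimal route: Depot → S1 → S3 → S2 → Depot (or its reverse).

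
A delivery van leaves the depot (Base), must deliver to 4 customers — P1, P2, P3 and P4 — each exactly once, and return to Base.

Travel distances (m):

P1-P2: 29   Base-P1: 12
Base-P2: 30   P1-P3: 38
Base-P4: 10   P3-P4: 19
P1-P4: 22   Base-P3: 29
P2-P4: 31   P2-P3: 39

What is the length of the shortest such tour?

There are 12 distinct closed tours to check (reversals are equivalent).
Base → P1 → P2 → P3 → P4 → Base: 12+29+39+19+10 = 109
Base → P1 → P2 → P4 → P3 → Base: 12+29+31+19+29 = 120
Base → P1 → P3 → P2 → P4 → Base: 12+38+39+31+10 = 130
Base → P1 → P3 → P4 → P2 → Base: 12+38+19+31+30 = 130
Base → P1 → P4 → P2 → P3 → Base: 12+22+31+39+29 = 133
Base → P1 → P4 → P3 → P2 → Base: 12+22+19+39+30 = 122
Base → P2 → P1 → P3 → P4 → Base: 30+29+38+19+10 = 126
Base → P2 → P1 → P4 → P3 → Base: 30+29+22+19+29 = 129
Base → P2 → P3 → P1 → P4 → Base: 30+39+38+22+10 = 139
Base → P2 → P4 → P1 → P3 → Base: 30+31+22+38+29 = 150
Base → P3 → P1 → P2 → P4 → Base: 29+38+29+31+10 = 137
Base → P3 → P2 → P1 → P4 → Base: 29+39+29+22+10 = 129
The minimum is 109.
One optimal route: Base → P1 → P2 → P3 → P4 → Base (or its reverse).

109 m — the shortest possible round trip.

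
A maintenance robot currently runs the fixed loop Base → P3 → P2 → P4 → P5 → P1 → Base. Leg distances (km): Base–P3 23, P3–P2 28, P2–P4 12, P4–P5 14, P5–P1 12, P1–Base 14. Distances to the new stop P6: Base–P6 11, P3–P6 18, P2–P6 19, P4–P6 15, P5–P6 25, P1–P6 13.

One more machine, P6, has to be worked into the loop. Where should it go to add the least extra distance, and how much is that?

Minimum extra distance: 6 km, inserting P6 between Base and P3.

Insertion cost between consecutive stops i–j is d(i,P6) + d(P6,j) − d(i,j):
  between Base and P3: 11 + 18 − 23 = 6
  between P3 and P2: 18 + 19 − 28 = 9
  between P2 and P4: 19 + 15 − 12 = 22
  between P4 and P5: 15 + 25 − 14 = 26
  between P5 and P1: 25 + 13 − 12 = 26
  between P1 and Base: 13 + 11 − 14 = 10
Cheapest insertion is between Base and P3, adding 6.
New total = 103 + 6 = 109.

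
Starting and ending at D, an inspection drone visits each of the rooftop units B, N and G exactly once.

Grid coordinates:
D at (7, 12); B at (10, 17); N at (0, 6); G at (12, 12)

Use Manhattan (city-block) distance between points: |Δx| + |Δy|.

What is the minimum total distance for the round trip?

Minimum total distance: 46.

With 3 stops there are 3!/2 = 3 distinct round trips (a route and its reverse cost the same).
D-B-N-G-D: 8+21+18+5 = 52
D-B-G-N-D: 8+7+18+13 = 46
D-N-B-G-D: 13+21+7+5 = 46
The minimum is 46.
One optimal route: D → B → G → N → D (or its reverse).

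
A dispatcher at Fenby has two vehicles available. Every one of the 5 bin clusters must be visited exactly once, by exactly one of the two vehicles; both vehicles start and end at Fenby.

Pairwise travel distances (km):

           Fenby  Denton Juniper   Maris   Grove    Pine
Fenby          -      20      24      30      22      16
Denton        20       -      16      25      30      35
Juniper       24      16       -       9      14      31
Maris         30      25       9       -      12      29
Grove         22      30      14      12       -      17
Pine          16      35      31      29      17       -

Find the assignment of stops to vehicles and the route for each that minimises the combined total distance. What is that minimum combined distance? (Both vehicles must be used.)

111 km — the smallest possible combined total.

There are 2^4 − 1 = 15 ways to divide the 5 stops into two non-empty groups. For each, the best each vehicle can do is its own shortest tour through its group:
  {Denton} + {Juniper, Maris, Grove, Pine}: 40 + 78 = 118
  {Juniper} + {Denton, Maris, Grove, Pine}: 48 + 90 = 138
  {Denton, Juniper} + {Maris, Grove, Pine}: 60 + 75 = 135
  {Maris} + {Denton, Juniper, Grove, Pine}: 60 + 83 = 143
  {Denton, Maris} + {Juniper, Grove, Pine}: 75 + 71 = 146
  {Juniper, Maris} + {Denton, Grove, Pine}: 63 + 83 = 146
  … (15 splits in total)
  {Denton, Juniper, Maris, Grove} + {Pine}: 79 + 32 = 111  ← best
Best: vehicle 1 Fenby → Denton → Juniper → Maris → Grove → Fenby = 79; vehicle 2 Fenby → Pine → Fenby = 32; combined 111.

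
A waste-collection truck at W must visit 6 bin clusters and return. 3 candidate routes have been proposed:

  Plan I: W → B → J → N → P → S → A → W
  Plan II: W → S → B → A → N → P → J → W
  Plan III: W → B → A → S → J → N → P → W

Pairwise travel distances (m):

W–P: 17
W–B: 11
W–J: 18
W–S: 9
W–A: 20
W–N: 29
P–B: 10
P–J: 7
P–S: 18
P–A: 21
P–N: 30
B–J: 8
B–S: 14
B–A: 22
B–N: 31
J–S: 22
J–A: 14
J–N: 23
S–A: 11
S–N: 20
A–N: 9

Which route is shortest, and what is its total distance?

109 m — Plan II is the shortest.

Plan I: 11 + 8 + 23 + 30 + 18 + 11 + 20 = 121
Plan II: 9 + 14 + 22 + 9 + 30 + 7 + 18 = 109
Plan III: 11 + 22 + 11 + 22 + 23 + 30 + 17 = 136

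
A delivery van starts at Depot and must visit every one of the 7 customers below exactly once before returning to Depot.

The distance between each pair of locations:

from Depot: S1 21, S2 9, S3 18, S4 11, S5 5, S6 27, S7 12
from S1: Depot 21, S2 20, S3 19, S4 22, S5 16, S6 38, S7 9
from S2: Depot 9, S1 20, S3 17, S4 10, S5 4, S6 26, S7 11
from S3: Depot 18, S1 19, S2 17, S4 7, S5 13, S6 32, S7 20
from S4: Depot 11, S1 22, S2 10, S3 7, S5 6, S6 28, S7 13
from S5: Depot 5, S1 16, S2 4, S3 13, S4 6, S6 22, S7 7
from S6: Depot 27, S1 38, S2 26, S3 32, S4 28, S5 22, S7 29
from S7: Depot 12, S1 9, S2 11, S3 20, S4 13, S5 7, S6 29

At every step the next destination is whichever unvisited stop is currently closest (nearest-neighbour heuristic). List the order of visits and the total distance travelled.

From Depot: distances to unvisited — S5=5, S2=9, S4=11, S7=12, S3=18, S1=21, S6=27. Nearest is S5 (5).
From S5: distances to unvisited — S2=4, S4=6, S7=7, S3=13, S1=16, S6=22. Nearest is S2 (4).
From S2: distances to unvisited — S4=10, S7=11, S3=17, S1=20, S6=26. Nearest is S4 (10).
From S4: distances to unvisited — S3=7, S7=13, S1=22, S6=28. Nearest is S3 (7).
From S3: distances to unvisited — S1=19, S7=20, S6=32. Nearest is S1 (19).
From S1: distances to unvisited — S7=9, S6=38. Nearest is S7 (9).
From S7: distances to unvisited — S6=29. Nearest is S6 (29).
Return S6→Depot: 27.
Total = 5 + 4 + 10 + 7 + 19 + 9 + 29 + 27 = 110.

110 along Depot → S5 → S2 → S4 → S3 → S1 → S7 → S6 → Depot.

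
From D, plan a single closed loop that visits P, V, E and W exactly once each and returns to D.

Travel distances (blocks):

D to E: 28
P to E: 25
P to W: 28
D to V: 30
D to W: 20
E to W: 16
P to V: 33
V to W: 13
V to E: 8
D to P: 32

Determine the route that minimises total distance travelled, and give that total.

Shortest round trip = 98 blocks.

With 4 stops there are 4!/2 = 12 distinct round trips (a route and its reverse cost the same).
D-P-V-E-W-D: 32+33+8+16+20 = 109
D-P-V-W-E-D: 32+33+13+16+28 = 122
D-P-E-V-W-D: 32+25+8+13+20 = 98
D-P-E-W-V-D: 32+25+16+13+30 = 116
D-P-W-V-E-D: 32+28+13+8+28 = 109
D-P-W-E-V-D: 32+28+16+8+30 = 114
D-V-P-E-W-D: 30+33+25+16+20 = 124
D-V-P-W-E-D: 30+33+28+16+28 = 135
D-V-E-P-W-D: 30+8+25+28+20 = 111
D-V-W-P-E-D: 30+13+28+25+28 = 124
D-E-P-V-W-D: 28+25+33+13+20 = 119
D-E-V-P-W-D: 28+8+33+28+20 = 117
The minimum is 98.
One optimal route: D → P → E → V → W → D (or its reverse).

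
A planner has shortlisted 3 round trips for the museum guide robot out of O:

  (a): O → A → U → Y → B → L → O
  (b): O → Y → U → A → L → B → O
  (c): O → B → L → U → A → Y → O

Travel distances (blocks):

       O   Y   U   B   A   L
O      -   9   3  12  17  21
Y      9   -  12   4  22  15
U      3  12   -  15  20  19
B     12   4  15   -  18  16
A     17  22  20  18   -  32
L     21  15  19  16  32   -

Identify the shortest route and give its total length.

90 blocks — (a) is the shortest.

(a): 17 + 20 + 12 + 4 + 16 + 21 = 90
(b): 9 + 12 + 20 + 32 + 16 + 12 = 101
(c): 12 + 16 + 19 + 20 + 22 + 9 = 98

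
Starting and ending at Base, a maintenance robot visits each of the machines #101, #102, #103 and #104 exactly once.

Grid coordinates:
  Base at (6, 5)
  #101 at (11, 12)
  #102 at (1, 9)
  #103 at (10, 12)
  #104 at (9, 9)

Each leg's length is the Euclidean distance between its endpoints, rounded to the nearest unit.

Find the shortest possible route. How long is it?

There are 12 distinct closed tours to check (reversals are equivalent).
Base-#101-#102-#103-#104-Base: 9+10+9+3+5 = 36
Base-#101-#102-#104-#103-Base: 9+10+8+3+8 = 38
Base-#101-#103-#102-#104-Base: 9+1+9+8+5 = 32
Base-#101-#103-#104-#102-Base: 9+1+3+8+6 = 27
Base-#101-#104-#102-#103-Base: 9+4+8+9+8 = 38
Base-#101-#104-#103-#102-Base: 9+4+3+9+6 = 31
Base-#102-#101-#103-#104-Base: 6+10+1+3+5 = 25
Base-#102-#101-#104-#103-Base: 6+10+4+3+8 = 31
Base-#102-#103-#101-#104-Base: 6+9+1+4+5 = 25
Base-#102-#104-#101-#103-Base: 6+8+4+1+8 = 27
Base-#103-#101-#102-#104-Base: 8+1+10+8+5 = 32
Base-#103-#102-#101-#104-Base: 8+9+10+4+5 = 36
The minimum is 25.
One optimal route: Base → #102 → #101 → #103 → #104 → Base (or its reverse).

Shortest round trip = 25.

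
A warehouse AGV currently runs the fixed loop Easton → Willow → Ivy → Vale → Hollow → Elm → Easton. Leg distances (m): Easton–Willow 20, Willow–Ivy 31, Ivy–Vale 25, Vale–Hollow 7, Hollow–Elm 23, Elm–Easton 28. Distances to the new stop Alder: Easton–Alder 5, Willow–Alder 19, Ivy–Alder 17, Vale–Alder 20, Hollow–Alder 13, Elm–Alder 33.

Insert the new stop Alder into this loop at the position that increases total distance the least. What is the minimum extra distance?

+4 m — insert Alder between Easton and Willow.

Insertion cost between consecutive stops i–j is d(i,Alder) + d(Alder,j) − d(i,j):
  between Easton and Willow: 5 + 19 − 20 = 4
  between Willow and Ivy: 19 + 17 − 31 = 5
  between Ivy and Vale: 17 + 20 − 25 = 12
  between Vale and Hollow: 20 + 13 − 7 = 26
  between Hollow and Elm: 13 + 33 − 23 = 23
  between Elm and Easton: 33 + 5 − 28 = 10
Cheapest insertion is between Easton and Willow, adding 4.
New total = 134 + 4 = 138.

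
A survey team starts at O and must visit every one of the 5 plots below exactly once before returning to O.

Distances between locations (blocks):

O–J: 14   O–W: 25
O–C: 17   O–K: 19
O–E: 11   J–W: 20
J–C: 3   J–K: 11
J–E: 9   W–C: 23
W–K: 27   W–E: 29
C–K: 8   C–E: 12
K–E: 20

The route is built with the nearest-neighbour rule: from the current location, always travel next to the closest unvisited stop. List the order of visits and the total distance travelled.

Nearest-neighbour total = 83 blocks; route O → E → J → C → K → W → O.

O → [E:11 / J:14 / C:17 / K:19 / W:25] → E (11)
E → [J:9 / C:12 / K:20 / W:29] → J (9)
J → [C:3 / K:11 / W:20] → C (3)
C → [K:8 / W:23] → K (8)
K → [W:27] → W (27)
Return W→O: 25.
Total = 11 + 9 + 3 + 8 + 27 + 25 = 83.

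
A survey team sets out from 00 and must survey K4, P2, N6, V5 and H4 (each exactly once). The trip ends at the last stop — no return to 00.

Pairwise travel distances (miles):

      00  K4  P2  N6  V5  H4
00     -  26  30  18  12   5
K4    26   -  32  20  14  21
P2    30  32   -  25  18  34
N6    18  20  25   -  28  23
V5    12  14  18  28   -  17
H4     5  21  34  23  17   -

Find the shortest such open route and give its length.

There are 5! = 120 possible orderings.
00 → K4 → P2 → N6 → V5 → H4: 26+32+25+28+17 = 128
00 → K4 → P2 → N6 → H4 → V5: 26+32+25+23+17 = 123
00 → K4 → P2 → V5 → N6 → H4: 26+32+18+28+23 = 127
00 → K4 → P2 → V5 → H4 → N6: 26+32+18+17+23 = 116
00 → K4 → P2 → H4 → N6 → V5: 26+32+34+23+28 = 143
00 → K4 → P2 → H4 → V5 → N6: 26+32+34+17+28 = 137
00 → K4 → N6 → P2 → V5 → H4: 26+20+25+18+17 = 106
00 → K4 → N6 → P2 → H4 → V5: 26+20+25+34+17 = 122
00 → K4 → N6 → V5 → P2 → H4: 26+20+28+18+34 = 126
00 → K4 → N6 → V5 → H4 → P2: 26+20+28+17+34 = 125
00 → K4 → N6 → H4 → P2 → V5: 26+20+23+34+18 = 121
00 → K4 → N6 → H4 → V5 → P2: 26+20+23+17+18 = 104
00 → K4 → V5 → P2 → N6 → H4: 26+14+18+25+23 = 106
00 → K4 → V5 → P2 → H4 → N6: 26+14+18+34+23 = 115
… (106 more)
00 → H4 → N6 → K4 → V5 → P2: 5+23+20+14+18 = 80  ← best
The minimum is 80.
One shortest path: 00 → H4 → N6 → K4 → V5 → P2.

Minimum one-way distance = 80 miles.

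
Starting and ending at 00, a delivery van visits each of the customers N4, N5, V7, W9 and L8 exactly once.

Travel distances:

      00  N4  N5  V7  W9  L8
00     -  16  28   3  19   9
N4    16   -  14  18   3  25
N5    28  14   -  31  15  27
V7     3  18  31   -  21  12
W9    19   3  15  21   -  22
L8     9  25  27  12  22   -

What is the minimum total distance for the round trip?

With 5 stops there are 5!/2 = 60 distinct round trips (a route and its reverse cost the same).
00 - N4 - N5 - V7 - W9 - L8 - 00: 16+14+31+21+22+9 = 113
00 - N4 - N5 - V7 - L8 - W9 - 00: 16+14+31+12+22+19 = 114
00 - N4 - N5 - W9 - V7 - L8 - 00: 16+14+15+21+12+9 = 87
00 - N4 - N5 - W9 - L8 - V7 - 00: 16+14+15+22+12+3 = 82
00 - N4 - N5 - L8 - V7 - W9 - 00: 16+14+27+12+21+19 = 109
00 - N4 - N5 - L8 - W9 - V7 - 00: 16+14+27+22+21+3 = 103
00 - N4 - V7 - N5 - W9 - L8 - 00: 16+18+31+15+22+9 = 111
00 - N4 - V7 - N5 - L8 - W9 - 00: 16+18+31+27+22+19 = 133
00 - N4 - V7 - W9 - N5 - L8 - 00: 16+18+21+15+27+9 = 106
00 - N4 - V7 - W9 - L8 - N5 - 00: 16+18+21+22+27+28 = 132
00 - N4 - V7 - L8 - N5 - W9 - 00: 16+18+12+27+15+19 = 107
00 - N4 - V7 - L8 - W9 - N5 - 00: 16+18+12+22+15+28 = 111
00 - N4 - W9 - N5 - V7 - L8 - 00: 16+3+15+31+12+9 = 86
00 - N4 - W9 - N5 - L8 - V7 - 00: 16+3+15+27+12+3 = 76
… (46 more)
00 - V7 - N4 - W9 - N5 - L8 - 00: 3+18+3+15+27+9 = 75  ← best
The minimum is 75.
One optimal route: 00 → V7 → N4 → W9 → N5 → L8 → 00 (or its reverse).

Shortest round trip = 75.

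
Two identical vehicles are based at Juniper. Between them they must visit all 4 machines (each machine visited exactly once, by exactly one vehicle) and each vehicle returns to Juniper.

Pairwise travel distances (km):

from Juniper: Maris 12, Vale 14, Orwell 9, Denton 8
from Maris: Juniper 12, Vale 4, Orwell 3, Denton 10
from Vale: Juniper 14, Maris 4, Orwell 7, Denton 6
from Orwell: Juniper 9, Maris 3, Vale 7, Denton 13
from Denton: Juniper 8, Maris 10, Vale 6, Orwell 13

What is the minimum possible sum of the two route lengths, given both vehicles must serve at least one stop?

46 km — the smallest possible combined total.

Try each way of splitting the stops between the two vehicles (each non-empty) and, for each split, find the best tour for each vehicle:
  {Maris} + {Vale, Orwell, Denton}: 24 + 30 = 54
  {Vale} + {Maris, Orwell, Denton}: 28 + 30 = 58
  {Maris, Vale} + {Orwell, Denton}: 30 + 30 = 60
  {Orwell} + {Maris, Vale, Denton}: 18 + 30 = 48
  {Maris, Orwell} + {Vale, Denton}: 24 + 28 = 52
  {Vale, Orwell} + {Maris, Denton}: 30 + 30 = 60
  … (7 splits in total)
  {Maris, Vale, Orwell} + {Denton}: 30 + 16 = 46  ← best
Best: vehicle 1 Juniper → Vale → Maris → Orwell → Juniper = 30; vehicle 2 Juniper → Denton → Juniper = 16; combined 46.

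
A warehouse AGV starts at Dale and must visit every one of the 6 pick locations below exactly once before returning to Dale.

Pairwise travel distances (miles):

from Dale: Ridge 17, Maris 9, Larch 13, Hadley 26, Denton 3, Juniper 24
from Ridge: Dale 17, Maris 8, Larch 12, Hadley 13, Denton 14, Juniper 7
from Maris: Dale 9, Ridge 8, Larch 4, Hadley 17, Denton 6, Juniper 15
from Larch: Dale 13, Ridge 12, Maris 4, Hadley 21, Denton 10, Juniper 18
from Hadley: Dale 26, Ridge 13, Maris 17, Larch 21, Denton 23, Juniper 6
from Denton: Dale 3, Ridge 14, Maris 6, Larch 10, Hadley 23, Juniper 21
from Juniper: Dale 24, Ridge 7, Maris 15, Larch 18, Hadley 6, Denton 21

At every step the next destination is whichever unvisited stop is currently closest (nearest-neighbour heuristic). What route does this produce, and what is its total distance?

Nearest-neighbour total = 64 miles; route Dale → Denton → Maris → Larch → Ridge → Juniper → Hadley → Dale.

At Dale the remaining stops are Denton 3, Maris 9, Larch 13, Ridge 17, Juniper 24, Hadley 26; go to Denton.
At Denton the remaining stops are Maris 6, Larch 10, Ridge 14, Juniper 21, Hadley 23; go to Maris.
At Maris the remaining stops are Larch 4, Ridge 8, Juniper 15, Hadley 17; go to Larch.
At Larch the remaining stops are Ridge 12, Juniper 18, Hadley 21; go to Ridge.
At Ridge the remaining stops are Juniper 7, Hadley 13; go to Juniper.
At Juniper the remaining stops are Hadley 6; go to Hadley.
Return Hadley→Dale: 26.
Total = 3 + 6 + 4 + 12 + 7 + 6 + 26 = 64.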